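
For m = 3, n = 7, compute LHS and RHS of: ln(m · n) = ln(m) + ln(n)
LHS = ln(3 · 7) = ln(21) ≈ 3.045
RHS = ln(3) + ln(7) ≈ 3.045

LHS = RHS: the two sides agree.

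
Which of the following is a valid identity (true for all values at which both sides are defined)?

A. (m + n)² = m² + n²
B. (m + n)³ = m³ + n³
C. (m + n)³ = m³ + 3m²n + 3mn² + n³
A: fails at (1, 4) — LHS = 25, RHS = 17.
B: fails at (2, 2) — LHS = 64, RHS = 16.
C: holds — e.g. at (1, 2), both sides equal 27.

Answer: C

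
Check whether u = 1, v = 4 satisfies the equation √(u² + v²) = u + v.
Substituting u = 1, v = 4:

LHS = √(1² + 4²) = √(17) ≈ 4.123
RHS = 1 + 4 = 5

LHS ≠ RHS, so the equation does not hold at this point.

Answer: Fails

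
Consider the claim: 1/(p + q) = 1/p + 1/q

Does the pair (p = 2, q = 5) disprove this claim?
Yes

Substituting p = 2, q = 5:
LHS = 1/(2 + 5) = 1/7
RHS = 1/2 + 1/5 = 7/10

Since LHS ≠ RHS, this pair disproves the claim.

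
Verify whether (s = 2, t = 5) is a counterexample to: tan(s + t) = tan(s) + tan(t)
Substituting s = 2, t = 5:
LHS = tan(2 + 5) = tan(7) ≈ 0.8714
RHS = tan(2) + tan(5) ≈ -5.566

Since LHS ≠ RHS, this pair disproves the claim.

Answer: Yes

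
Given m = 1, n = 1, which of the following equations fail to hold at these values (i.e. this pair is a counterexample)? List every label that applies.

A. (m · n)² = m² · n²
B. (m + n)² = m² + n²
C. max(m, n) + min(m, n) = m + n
Evaluating each claim at the given values:
A. LHS = 1, RHS = 1 → holds here (LHS = RHS)
B. LHS = 4, RHS = 2 → fails here (LHS ≠ RHS)
C. LHS = 2, RHS = 2 → holds here (LHS = RHS)

Answer: B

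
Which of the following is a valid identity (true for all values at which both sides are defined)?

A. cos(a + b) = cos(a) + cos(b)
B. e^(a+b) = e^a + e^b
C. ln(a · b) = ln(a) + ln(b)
C

A: fails at (3, 7) — LHS = cos(10) ≈ -0.8391, RHS = cos(3) + cos(7) ≈ -0.2361.
B: fails at (6, 7) — LHS = e^13 ≈ 442413.4, RHS = e^6 + e^7 ≈ 1500.
C: holds — e.g. at (1, 3), both sides equal ln(3) ≈ 1.099.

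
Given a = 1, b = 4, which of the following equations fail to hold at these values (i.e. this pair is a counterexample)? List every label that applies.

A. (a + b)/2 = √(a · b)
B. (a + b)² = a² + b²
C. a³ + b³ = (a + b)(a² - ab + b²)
A, B

Evaluating each claim at the given values:
A. LHS = 5/2, RHS = 2 → fails here (LHS ≠ RHS)
B. LHS = 25, RHS = 17 → fails here (LHS ≠ RHS)
C. LHS = 65, RHS = 65 → holds here (LHS = RHS)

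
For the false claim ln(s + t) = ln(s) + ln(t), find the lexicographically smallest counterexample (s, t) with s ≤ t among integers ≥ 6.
(s, t) = (6, 6)

Substituting (6, 6) into the claim:
LHS = ln(6 + 6) = ln(12) ≈ 2.485
RHS = ln(6) + ln(6) = 2·ln(6) ≈ 3.584

Since LHS ≠ RHS, this pair disproves the claim, and no lexicographically smaller pair (s ≤ t, integers ≥ 6) does.

For instance (9, 12) is also a counterexample (LHS = ln(21) ≈ 3.045, RHS = ln(9) + ln(12) ≈ 4.682), but it's lexicographically larger.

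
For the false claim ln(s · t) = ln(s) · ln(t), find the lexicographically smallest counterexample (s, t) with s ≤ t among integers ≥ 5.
(s, t) = (5, 5)

Substituting (5, 5) into the claim:
LHS = ln(5 · 5) = ln(25) ≈ 3.219
RHS = ln(5) · ln(5) = ln(5)² ≈ 2.59

Since LHS ≠ RHS, this pair disproves the claim, and no lexicographically smaller pair (s ≤ t, integers ≥ 5) does.

For instance (6, 11) is also a counterexample (LHS = ln(66) ≈ 4.19, RHS = ln(6)·ln(11) ≈ 4.296), but it's lexicographically larger.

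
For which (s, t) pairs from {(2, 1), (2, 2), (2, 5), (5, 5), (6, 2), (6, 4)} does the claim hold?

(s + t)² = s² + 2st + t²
Testing each pair:
(2, 1): LHS = 9, RHS = 9 → holds
(2, 2): LHS = 16, RHS = 16 → holds
(2, 5): LHS = 49, RHS = 49 → holds
(5, 5): LHS = 100, RHS = 100 → holds
(6, 2): LHS = 64, RHS = 64 → holds
(6, 4): LHS = 100, RHS = 100 → holds

Every pair satisfies the claim.

Answer: All pairs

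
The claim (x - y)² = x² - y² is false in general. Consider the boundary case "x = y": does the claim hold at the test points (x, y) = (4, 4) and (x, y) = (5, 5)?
Yes, holds at both test points

At (4, 4): LHS = 0, RHS = 0 → equal
At (5, 5): LHS = 0, RHS = 0 → equal

So the claim does hold at both of these boundary points, even though it is not an identity.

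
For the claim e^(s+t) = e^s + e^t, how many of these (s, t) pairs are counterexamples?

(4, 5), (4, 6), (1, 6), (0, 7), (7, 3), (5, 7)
Testing each pair:
(4, 5): LHS = e^9 ≈ 8103, RHS = e^4 + e^5 ≈ 203 → counterexample
(4, 6): LHS = e^10 ≈ 22026.5, RHS = e^4 + e^6 ≈ 458 → counterexample
(1, 6): LHS = e^7 ≈ 1097, RHS = e + e^6 ≈ 406.1 → counterexample
(0, 7): LHS = e^7 ≈ 1097, RHS = 1 + e^7 ≈ 1098 → counterexample
(7, 3): LHS = e^10 ≈ 22026.5, RHS = e^3 + e^7 ≈ 1117 → counterexample
(5, 7): LHS = e^12 ≈ 162754.8, RHS = e^5 + e^7 ≈ 1245 → counterexample

That makes 6 counterexamples.

Answer: 6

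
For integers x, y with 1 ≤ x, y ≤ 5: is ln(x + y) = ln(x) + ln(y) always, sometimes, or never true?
It holds at (x, y) = (2, 2) (both sides equal ln(4) ≈ 1.386), but fails at (x, y) = (1, 5) (LHS = ln(6) ≈ 1.792, RHS = ln(5) ≈ 1.609).

Answer: Sometimes true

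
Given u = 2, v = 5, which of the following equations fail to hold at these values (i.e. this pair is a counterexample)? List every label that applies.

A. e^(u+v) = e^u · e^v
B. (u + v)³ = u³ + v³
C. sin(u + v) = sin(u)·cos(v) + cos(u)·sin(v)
B

Evaluating each claim at the given values:
A. LHS = e^7 ≈ 1097, RHS = e^7 ≈ 1097 → holds here (LHS = RHS)
B. LHS = 343, RHS = 133 → fails here (LHS ≠ RHS)
C. LHS = sin(7) ≈ 0.657, RHS = sin(2)·cos(5) + sin(5)·cos(2) ≈ 0.657 → holds here (LHS = RHS)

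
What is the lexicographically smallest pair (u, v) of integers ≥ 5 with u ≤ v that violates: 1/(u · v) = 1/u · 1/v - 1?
(u, v) = (5, 5)

Substituting (5, 5) into the claim:
LHS = 1/(5 · 5) = 1/25
RHS = 1/5 · 1/5 - 1 = -24/25

Since LHS ≠ RHS, this pair disproves the claim, and no lexicographically smaller pair (u ≤ v, integers ≥ 5) does.

For instance (10, 12) is also a counterexample (LHS = 1/120, RHS = -119/120), but it's lexicographically larger.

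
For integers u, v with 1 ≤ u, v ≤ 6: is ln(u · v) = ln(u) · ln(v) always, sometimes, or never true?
It holds at (u, v) = (1, 1) (both sides equal 0), but fails at (u, v) = (1, 6) (LHS = ln(6) ≈ 1.792, RHS = 0).

Answer: Sometimes true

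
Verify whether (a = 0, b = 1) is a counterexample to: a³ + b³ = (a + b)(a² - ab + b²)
Substituting a = 0, b = 1:
LHS = 0³ + 1³ = 1
RHS = (0 + 1)(0² - 0·1 + 1²) = 1

The sides agree, so this pair does not disprove the claim.

Answer: No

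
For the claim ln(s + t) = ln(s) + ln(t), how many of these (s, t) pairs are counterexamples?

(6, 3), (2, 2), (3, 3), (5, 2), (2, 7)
4

Testing each pair:
(6, 3): LHS = ln(9) ≈ 2.197, RHS = ln(3) + ln(6) ≈ 2.89 → counterexample
(2, 2): LHS = ln(4) ≈ 1.386, RHS = 2·ln(2) ≈ 1.386 → satisfies claim
(3, 3): LHS = ln(6) ≈ 1.792, RHS = 2·ln(3) ≈ 2.197 → counterexample
(5, 2): LHS = ln(7) ≈ 1.946, RHS = ln(2) + ln(5) ≈ 2.303 → counterexample
(2, 7): LHS = ln(9) ≈ 2.197, RHS = ln(2) + ln(7) ≈ 2.639 → counterexample

That makes 4 counterexamples.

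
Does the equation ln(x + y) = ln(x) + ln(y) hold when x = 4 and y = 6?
Fails

Substituting x = 4, y = 6:

LHS = ln(4 + 6) = ln(10) ≈ 2.303
RHS = ln(4) + ln(6) ≈ 3.178

LHS ≠ RHS, so the equation does not hold at this point.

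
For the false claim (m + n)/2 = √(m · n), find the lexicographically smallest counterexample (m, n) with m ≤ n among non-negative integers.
At (0, 0): both sides equal 0, so it holds there.

Substituting (0, 1) into the claim:
LHS = (0 + 1)/2 = 1/2
RHS = √(0 · 1) = 0

Since LHS ≠ RHS, this pair disproves the claim, and no lexicographically smaller pair (m ≤ n, non-negative integers) does.

For instance (0, 2) is also a counterexample (LHS = 1, RHS = 0), but it's lexicographically larger.

Answer: (m, n) = (0, 1)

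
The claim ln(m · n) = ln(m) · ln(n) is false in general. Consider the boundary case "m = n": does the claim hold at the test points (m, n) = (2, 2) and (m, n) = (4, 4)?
No, fails at both test points

At (2, 2): LHS = ln(4) ≈ 1.386 ≠ RHS = ln(2)² ≈ 0.4805
At (4, 4): LHS = ln(16) ≈ 2.773 ≠ RHS = ln(4)² ≈ 1.922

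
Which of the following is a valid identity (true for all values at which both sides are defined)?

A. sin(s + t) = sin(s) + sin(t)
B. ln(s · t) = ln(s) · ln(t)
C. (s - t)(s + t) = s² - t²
A: fails at (1, 1) — LHS = sin(2) ≈ 0.9093, RHS = 2·sin(1) ≈ 1.683.
B: fails at (2, 2) — LHS = ln(4) ≈ 1.386, RHS = ln(2)² ≈ 0.4805.
C: holds — e.g. at (3, 4), both sides equal -7.

Answer: C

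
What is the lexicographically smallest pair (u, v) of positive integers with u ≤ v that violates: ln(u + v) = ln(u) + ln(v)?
Substituting (1, 1) into the claim:
LHS = ln(1 + 1) = ln(2) ≈ 0.6931
RHS = ln(1) + ln(1) = 0

Since LHS ≠ RHS, this pair disproves the claim, and no lexicographically smaller pair (u ≤ v, positive integers) does.

For instance (7, 8) is also a counterexample (LHS = ln(15) ≈ 2.708, RHS = ln(7) + ln(8) ≈ 4.025), but it's lexicographically larger.

Answer: (u, v) = (1, 1)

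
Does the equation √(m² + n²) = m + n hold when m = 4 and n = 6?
Substituting m = 4, n = 6:

LHS = √(4² + 6²) = 2·√(13) ≈ 7.211
RHS = 4 + 6 = 10

LHS ≠ RHS, so the equation does not hold at this point.

Answer: Fails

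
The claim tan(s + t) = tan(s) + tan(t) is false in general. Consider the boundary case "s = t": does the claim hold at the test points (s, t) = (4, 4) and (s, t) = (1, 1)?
No, fails at both test points

At (4, 4): LHS = tan(8) ≈ -6.8 ≠ RHS = 2·tan(4) ≈ 2.316
At (1, 1): LHS = tan(2) ≈ -2.185 ≠ RHS = 2·tan(1) ≈ 3.115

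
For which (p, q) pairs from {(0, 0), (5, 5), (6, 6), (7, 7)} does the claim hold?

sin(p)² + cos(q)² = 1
Testing each pair:
(0, 0): LHS = 1, RHS = 1 → holds
(5, 5): LHS = cos(5)² + sin(5)² = 1, RHS = 1 → holds
(6, 6): LHS = sin(6)² + cos(6)² = 1, RHS = 1 → holds
(7, 7): LHS = sin(7)² + cos(7)² = 1, RHS = 1 → holds

Every pair satisfies the claim.

Answer: All pairs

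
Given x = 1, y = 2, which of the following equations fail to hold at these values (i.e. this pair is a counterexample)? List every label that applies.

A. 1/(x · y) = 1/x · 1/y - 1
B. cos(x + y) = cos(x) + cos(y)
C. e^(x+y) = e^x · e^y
Evaluating each claim at the given values:
A. LHS = 1/2, RHS = -1/2 → fails here (LHS ≠ RHS)
B. LHS = cos(3) ≈ -0.99, RHS = cos(2) + cos(1) ≈ 0.1242 → fails here (LHS ≠ RHS)
C. LHS = e^3 ≈ 20.09, RHS = e^3 ≈ 20.09 → holds here (LHS = RHS)

Answer: A, B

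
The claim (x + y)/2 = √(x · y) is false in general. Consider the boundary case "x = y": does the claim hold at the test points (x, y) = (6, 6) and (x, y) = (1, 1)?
Yes, holds at both test points

At (6, 6): LHS = 6, RHS = 6 → equal
At (1, 1): LHS = 1, RHS = 1 → equal

So the claim does hold at both of these boundary points, even though it is not an identity.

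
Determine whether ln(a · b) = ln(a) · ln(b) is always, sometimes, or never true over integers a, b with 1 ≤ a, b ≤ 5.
Sometimes true

It holds at (a, b) = (1, 1) (both sides equal 0), but fails at (a, b) = (4, 2) (LHS = ln(8) ≈ 2.079, RHS = ln(2)·ln(4) ≈ 0.9609).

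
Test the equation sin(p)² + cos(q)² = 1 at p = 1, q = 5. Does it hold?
Fails

Substituting p = 1, q = 5:

LHS = sin(1)² + cos(5)² ≈ 0.7885
RHS = 1

LHS ≠ RHS, so the equation does not hold at this point.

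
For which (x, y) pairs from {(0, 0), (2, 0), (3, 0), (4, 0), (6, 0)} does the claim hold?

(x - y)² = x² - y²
All pairs

Testing each pair:
(0, 0): LHS = 0, RHS = 0 → holds
(2, 0): LHS = 4, RHS = 4 → holds
(3, 0): LHS = 9, RHS = 9 → holds
(4, 0): LHS = 16, RHS = 16 → holds
(6, 0): LHS = 36, RHS = 36 → holds

Every pair satisfies the claim.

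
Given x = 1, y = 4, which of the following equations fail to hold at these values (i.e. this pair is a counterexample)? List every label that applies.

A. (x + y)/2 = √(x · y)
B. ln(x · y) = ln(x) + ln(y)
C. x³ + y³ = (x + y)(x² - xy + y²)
Evaluating each claim at the given values:
A. LHS = 5/2, RHS = 2 → fails here (LHS ≠ RHS)
B. LHS = ln(4) ≈ 1.386, RHS = ln(4) ≈ 1.386 → holds here (LHS = RHS)
C. LHS = 65, RHS = 65 → holds here (LHS = RHS)

Answer: A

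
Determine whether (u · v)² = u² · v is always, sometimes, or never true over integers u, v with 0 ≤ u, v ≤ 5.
Sometimes true

It holds at (u, v) = (4, 0) (both sides equal 0), but fails at (u, v) = (3, 3) (LHS = 81, RHS = 27).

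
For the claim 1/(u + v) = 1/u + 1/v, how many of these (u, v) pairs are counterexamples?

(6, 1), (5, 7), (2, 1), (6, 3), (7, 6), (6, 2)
Testing each pair:
(6, 1): LHS = 1/7, RHS = 7/6 → counterexample
(5, 7): LHS = 1/12, RHS = 12/35 → counterexample
(2, 1): LHS = 1/3, RHS = 3/2 → counterexample
(6, 3): LHS = 1/9, RHS = 1/2 → counterexample
(7, 6): LHS = 1/13, RHS = 13/42 → counterexample
(6, 2): LHS = 1/8, RHS = 2/3 → counterexample

That makes 6 counterexamples.

Answer: 6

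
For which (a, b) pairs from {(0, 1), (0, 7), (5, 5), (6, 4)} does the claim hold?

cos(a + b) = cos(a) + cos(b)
Testing each pair:
(0, 1): LHS = cos(1) ≈ 0.5403, RHS = cos(1) + 1 ≈ 1.54 → fails
(0, 7): LHS = cos(7) ≈ 0.7539, RHS = cos(7) + 1 ≈ 1.754 → fails
(5, 5): LHS = cos(10) ≈ -0.8391, RHS = 2·cos(5) ≈ 0.5673 → fails
(6, 4): LHS = cos(10) ≈ -0.8391, RHS = cos(4) + cos(6) ≈ 0.3065 → fails

No pair satisfies the claim.

Answer: None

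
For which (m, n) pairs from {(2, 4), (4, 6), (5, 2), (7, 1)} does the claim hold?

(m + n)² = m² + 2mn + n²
All pairs

Testing each pair:
(2, 4): LHS = 36, RHS = 36 → holds
(4, 6): LHS = 100, RHS = 100 → holds
(5, 2): LHS = 49, RHS = 49 → holds
(7, 1): LHS = 64, RHS = 64 → holds

Every pair satisfies the claim.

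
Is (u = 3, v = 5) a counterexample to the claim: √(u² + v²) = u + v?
Yes

Substituting u = 3, v = 5:
LHS = √(3² + 5²) = √(34) ≈ 5.831
RHS = 3 + 5 = 8

Since LHS ≠ RHS, this pair disproves the claim.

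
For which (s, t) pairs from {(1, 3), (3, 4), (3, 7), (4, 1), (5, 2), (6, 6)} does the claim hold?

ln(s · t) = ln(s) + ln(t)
Testing each pair:
(1, 3): LHS = ln(3) ≈ 1.099, RHS = ln(3) ≈ 1.099 → holds
(3, 4): LHS = ln(12) ≈ 2.485, RHS = ln(3) + ln(4) ≈ 2.485 → holds
(3, 7): LHS = ln(21) ≈ 3.045, RHS = ln(3) + ln(7) ≈ 3.045 → holds
(4, 1): LHS = ln(4) ≈ 1.386, RHS = ln(4) ≈ 1.386 → holds
(5, 2): LHS = ln(10) ≈ 2.303, RHS = ln(2) + ln(5) ≈ 2.303 → holds
(6, 6): LHS = ln(36) ≈ 3.584, RHS = 2·ln(6) ≈ 3.584 → holds

Every pair satisfies the claim.

Answer: All pairs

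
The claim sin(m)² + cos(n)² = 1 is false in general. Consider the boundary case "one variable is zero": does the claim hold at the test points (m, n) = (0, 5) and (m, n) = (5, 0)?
At (0, 5): LHS = cos(5)² ≈ 0.08046 ≠ RHS = 1
At (5, 0): LHS = sin(5)² + 1 ≈ 1.92 ≠ RHS = 1

Answer: No, fails at both test points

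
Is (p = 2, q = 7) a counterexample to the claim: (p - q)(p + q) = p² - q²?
No

Substituting p = 2, q = 7:
LHS = (2 - 7)(2 + 7) = -45
RHS = 2² - 7² = -45

The sides agree, so this pair does not disprove the claim.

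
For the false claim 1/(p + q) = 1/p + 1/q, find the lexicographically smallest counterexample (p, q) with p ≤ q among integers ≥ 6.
(p, q) = (6, 6)

Substituting (6, 6) into the claim:
LHS = 1/(6 + 6) = 1/12
RHS = 1/6 + 1/6 = 1/3

Since LHS ≠ RHS, this pair disproves the claim, and no lexicographically smaller pair (p ≤ q, integers ≥ 6) does.

For instance (8, 10) is also a counterexample (LHS = 1/18, RHS = 9/40), but it's lexicographically larger.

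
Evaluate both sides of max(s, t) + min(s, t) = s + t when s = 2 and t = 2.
LHS = max(2, 2) + min(2, 2) = 4
RHS = 2 + 2 = 4

LHS = RHS: the two sides agree.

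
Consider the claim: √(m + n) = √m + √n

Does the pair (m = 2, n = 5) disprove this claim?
Yes

Substituting m = 2, n = 5:
LHS = √(2 + 5) = √(7) ≈ 2.646
RHS = √2 + √5 = √(2) + √(5) ≈ 3.65

Since LHS ≠ RHS, this pair disproves the claim.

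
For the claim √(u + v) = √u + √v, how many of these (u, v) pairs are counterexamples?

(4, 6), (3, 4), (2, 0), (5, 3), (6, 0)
Testing each pair:
(4, 6): LHS = √(10) ≈ 3.162, RHS = 2 + √(6) ≈ 4.449 → counterexample
(3, 4): LHS = √(7) ≈ 2.646, RHS = √(3) + 2 ≈ 3.732 → counterexample
(2, 0): LHS = √(2) ≈ 1.414, RHS = √(2) ≈ 1.414 → satisfies claim
(5, 3): LHS = 2·√(2) ≈ 2.828, RHS = √(3) + √(5) ≈ 3.968 → counterexample
(6, 0): LHS = √(6) ≈ 2.449, RHS = √(6) ≈ 2.449 → satisfies claim

That makes 3 counterexamples.

Answer: 3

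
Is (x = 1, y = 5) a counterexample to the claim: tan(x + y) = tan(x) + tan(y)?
Substituting x = 1, y = 5:
LHS = tan(1 + 5) = tan(6) ≈ -0.291
RHS = tan(1) + tan(5) ≈ -1.823

Since LHS ≠ RHS, this pair disproves the claim.

Answer: Yes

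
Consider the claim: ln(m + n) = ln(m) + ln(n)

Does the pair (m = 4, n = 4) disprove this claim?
Yes

Substituting m = 4, n = 4:
LHS = ln(4 + 4) = ln(8) ≈ 2.079
RHS = ln(4) + ln(4) = 2·ln(4) ≈ 2.773

Since LHS ≠ RHS, this pair disproves the claim.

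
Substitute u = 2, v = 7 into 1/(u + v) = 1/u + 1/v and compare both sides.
LHS = 1/(2 + 7) = 1/9
RHS = 1/2 + 1/7 = 9/14

LHS ≠ RHS, so the equation does not hold here.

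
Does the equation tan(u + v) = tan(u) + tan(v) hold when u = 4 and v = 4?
Substituting u = 4, v = 4:

LHS = tan(4 + 4) = tan(8) ≈ -6.8
RHS = tan(4) + tan(4) = 2·tan(4) ≈ 2.316

LHS ≠ RHS, so the equation does not hold at this point.

Answer: Fails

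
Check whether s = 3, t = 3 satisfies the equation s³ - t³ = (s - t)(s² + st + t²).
Substituting s = 3, t = 3:

LHS = 3³ - 3³ = 0
RHS = (3 - 3)(3² + 3·3 + 3²) = 0

LHS = RHS, so the equation holds at this point.

Answer: Holds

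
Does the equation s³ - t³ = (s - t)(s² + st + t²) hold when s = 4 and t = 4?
Substituting s = 4, t = 4:

LHS = 4³ - 4³ = 0
RHS = (4 - 4)(4² + 4·4 + 4²) = 0

LHS = RHS, so the equation holds at this point.

Answer: Holds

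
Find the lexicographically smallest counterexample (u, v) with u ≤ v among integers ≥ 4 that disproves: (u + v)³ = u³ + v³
Substituting (4, 4) into the claim:
LHS = (4 + 4)³ = 512
RHS = 4³ + 4³ = 128

Since LHS ≠ RHS, this pair disproves the claim, and no lexicographically smaller pair (u ≤ v, integers ≥ 4) does.

For instance (5, 10) is also a counterexample (LHS = 3375, RHS = 1125), but it's lexicographically larger.

Answer: (u, v) = (4, 4)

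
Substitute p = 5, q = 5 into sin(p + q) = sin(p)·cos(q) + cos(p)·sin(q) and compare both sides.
LHS = sin(5 + 5) = sin(10) ≈ -0.544
RHS = sin(5)·cos(5) + cos(5)·sin(5) = 2·sin(5)·cos(5) ≈ -0.544

LHS = RHS: the two sides agree.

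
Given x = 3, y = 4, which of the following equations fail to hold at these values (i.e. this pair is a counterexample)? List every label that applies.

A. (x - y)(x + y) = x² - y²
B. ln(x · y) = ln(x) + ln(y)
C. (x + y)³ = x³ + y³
Evaluating each claim at the given values:
A. LHS = -7, RHS = -7 → holds here (LHS = RHS)
B. LHS = ln(12) ≈ 2.485, RHS = ln(3) + ln(4) ≈ 2.485 → holds here (LHS = RHS)
C. LHS = 343, RHS = 91 → fails here (LHS ≠ RHS)

Answer: C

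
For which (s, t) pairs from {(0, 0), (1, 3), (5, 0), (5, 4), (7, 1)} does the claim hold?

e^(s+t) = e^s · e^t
Testing each pair:
(0, 0): LHS = 1, RHS = 1 → holds
(1, 3): LHS = e^4 ≈ 54.6, RHS = e^4 ≈ 54.6 → holds
(5, 0): LHS = e^5 ≈ 148.4, RHS = e^5 ≈ 148.4 → holds
(5, 4): LHS = e^9 ≈ 8103, RHS = e^9 ≈ 8103 → holds
(7, 1): LHS = e^8 ≈ 2981, RHS = e^8 ≈ 2981 → holds

Every pair satisfies the claim.

Answer: All pairs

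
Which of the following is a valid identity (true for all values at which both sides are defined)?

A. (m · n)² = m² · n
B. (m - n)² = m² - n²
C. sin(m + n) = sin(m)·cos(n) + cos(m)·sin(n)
A: fails at (5, 5) — LHS = 625, RHS = 125.
B: fails at (2, 3) — LHS = 1, RHS = -5.
C: holds — e.g. at (2, 7), both sides equal sin(9) ≈ 0.4121.

Answer: C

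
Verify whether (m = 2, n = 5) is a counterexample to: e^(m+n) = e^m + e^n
Substituting m = 2, n = 5:
LHS = e^(2+5) = e^7 ≈ 1097
RHS = e^2 + e^5 ≈ 155.8

Since LHS ≠ RHS, this pair disproves the claim.

Answer: Yes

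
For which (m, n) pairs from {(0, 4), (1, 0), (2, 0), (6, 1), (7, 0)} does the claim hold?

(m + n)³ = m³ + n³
(0, 4), (1, 0), (2, 0), (7, 0)

Testing each pair:
(0, 4): LHS = 64, RHS = 64 → holds
(1, 0): LHS = 1, RHS = 1 → holds
(2, 0): LHS = 8, RHS = 8 → holds
(6, 1): LHS = 343, RHS = 217 → fails
(7, 0): LHS = 343, RHS = 343 → holds

4 of 5 pairs satisfy the claim.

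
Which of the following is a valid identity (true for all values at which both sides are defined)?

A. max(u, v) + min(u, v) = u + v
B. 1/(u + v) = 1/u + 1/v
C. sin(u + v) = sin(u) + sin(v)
A

A: holds — e.g. at (1, 1), both sides equal 2.
B: fails at (3, 4) — LHS = 1/7, RHS = 7/12.
C: fails at (3, 7) — LHS = sin(10) ≈ -0.544, RHS = sin(3) + sin(7) ≈ 0.7981.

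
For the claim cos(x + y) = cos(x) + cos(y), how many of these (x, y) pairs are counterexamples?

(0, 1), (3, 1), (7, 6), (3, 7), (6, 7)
5

Testing each pair:
(0, 1): LHS = cos(1) ≈ 0.5403, RHS = cos(1) + 1 ≈ 1.54 → counterexample
(3, 1): LHS = cos(4) ≈ -0.6536, RHS = cos(3) + cos(1) ≈ -0.4497 → counterexample
(7, 6): LHS = cos(13) ≈ 0.9074, RHS = cos(7) + cos(6) ≈ 1.714 → counterexample
(3, 7): LHS = cos(10) ≈ -0.8391, RHS = cos(3) + cos(7) ≈ -0.2361 → counterexample
(6, 7): LHS = cos(13) ≈ 0.9074, RHS = cos(7) + cos(6) ≈ 1.714 → counterexample

That makes 5 counterexamples.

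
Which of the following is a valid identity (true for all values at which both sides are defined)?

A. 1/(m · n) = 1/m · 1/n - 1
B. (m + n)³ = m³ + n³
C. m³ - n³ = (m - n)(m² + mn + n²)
C

A: fails at (3, 7) — LHS = 1/21, RHS = -20/21.
B: fails at (1, 3) — LHS = 64, RHS = 28.
C: holds — e.g. at (0, 1), both sides equal -1.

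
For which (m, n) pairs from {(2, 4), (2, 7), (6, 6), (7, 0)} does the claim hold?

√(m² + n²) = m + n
(7, 0)

Testing each pair:
(2, 4): LHS = 2·√(5) ≈ 4.472, RHS = 6 → fails
(2, 7): LHS = √(53) ≈ 7.28, RHS = 9 → fails
(6, 6): LHS = 6·√(2) ≈ 8.485, RHS = 12 → fails
(7, 0): LHS = 7, RHS = 7 → holds

1 of 4 pairs satisfies the claim.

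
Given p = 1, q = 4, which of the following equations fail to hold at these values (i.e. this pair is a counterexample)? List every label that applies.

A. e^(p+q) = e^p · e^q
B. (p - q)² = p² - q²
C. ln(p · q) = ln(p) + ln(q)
B

Evaluating each claim at the given values:
A. LHS = e^5 ≈ 148.4, RHS = e^5 ≈ 148.4 → holds here (LHS = RHS)
B. LHS = 9, RHS = -15 → fails here (LHS ≠ RHS)
C. LHS = ln(4) ≈ 1.386, RHS = ln(4) ≈ 1.386 → holds here (LHS = RHS)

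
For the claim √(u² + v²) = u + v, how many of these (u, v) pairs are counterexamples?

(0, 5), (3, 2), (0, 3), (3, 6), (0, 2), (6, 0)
Testing each pair:
(0, 5): LHS = 5, RHS = 5 → satisfies claim
(3, 2): LHS = √(13) ≈ 3.606, RHS = 5 → counterexample
(0, 3): LHS = 3, RHS = 3 → satisfies claim
(3, 6): LHS = 3·√(5) ≈ 6.708, RHS = 9 → counterexample
(0, 2): LHS = 2, RHS = 2 → satisfies claim
(6, 0): LHS = 6, RHS = 6 → satisfies claim

That makes 2 counterexamples.

Answer: 2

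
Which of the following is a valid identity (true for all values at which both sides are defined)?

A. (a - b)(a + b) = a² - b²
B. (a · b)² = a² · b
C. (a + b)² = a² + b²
A

A: holds — e.g. at (1, 5), both sides equal -24.
B: fails at (1, 3) — LHS = 9, RHS = 3.
C: fails at (1, 4) — LHS = 25, RHS = 17.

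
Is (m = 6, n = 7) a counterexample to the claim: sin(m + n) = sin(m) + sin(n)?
Yes

Substituting m = 6, n = 7:
LHS = sin(6 + 7) = sin(13) ≈ 0.4202
RHS = sin(6) + sin(7) ≈ 0.3776

Since LHS ≠ RHS, this pair disproves the claim.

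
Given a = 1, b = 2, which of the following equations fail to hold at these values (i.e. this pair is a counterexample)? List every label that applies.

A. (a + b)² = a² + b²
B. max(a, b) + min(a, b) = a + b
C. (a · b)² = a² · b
Evaluating each claim at the given values:
A. LHS = 9, RHS = 5 → fails here (LHS ≠ RHS)
B. LHS = 3, RHS = 3 → holds here (LHS = RHS)
C. LHS = 4, RHS = 2 → fails here (LHS ≠ RHS)

Answer: A, C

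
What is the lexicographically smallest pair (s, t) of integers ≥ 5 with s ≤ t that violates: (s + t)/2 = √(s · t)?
(s, t) = (5, 6)

Substituting (5, 6) into the claim:
LHS = (5 + 6)/2 = 11/2
RHS = √(5 · 6) = √(30) ≈ 5.477

Since LHS ≠ RHS, this pair disproves the claim, and no lexicographically smaller pair (s ≤ t, integers ≥ 5) does.

For instance (7, 11) is also a counterexample (LHS = 9, RHS = √(77) ≈ 8.775), but it's lexicographically larger.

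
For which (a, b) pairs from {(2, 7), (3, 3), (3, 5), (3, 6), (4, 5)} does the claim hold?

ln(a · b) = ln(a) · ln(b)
Testing each pair:
(2, 7): LHS = ln(14) ≈ 2.639, RHS = ln(2)·ln(7) ≈ 1.349 → fails
(3, 3): LHS = ln(9) ≈ 2.197, RHS = ln(3)² ≈ 1.207 → fails
(3, 5): LHS = ln(15) ≈ 2.708, RHS = ln(3)·ln(5) ≈ 1.768 → fails
(3, 6): LHS = ln(18) ≈ 2.89, RHS = ln(3)·ln(6) ≈ 1.968 → fails
(4, 5): LHS = ln(20) ≈ 2.996, RHS = ln(4)·ln(5) ≈ 2.231 → fails

No pair satisfies the claim.

Answer: None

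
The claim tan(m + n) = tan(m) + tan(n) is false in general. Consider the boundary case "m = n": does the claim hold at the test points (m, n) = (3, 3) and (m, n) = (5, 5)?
No, fails at both test points

At (3, 3): LHS = tan(6) ≈ -0.291 ≠ RHS = 2·tan(3) ≈ -0.2851
At (5, 5): LHS = tan(10) ≈ 0.6484 ≠ RHS = 2·tan(5) ≈ -6.761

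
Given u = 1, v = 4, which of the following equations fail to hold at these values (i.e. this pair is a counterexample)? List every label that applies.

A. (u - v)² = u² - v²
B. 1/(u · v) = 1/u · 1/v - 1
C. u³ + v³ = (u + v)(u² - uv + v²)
A, B

Evaluating each claim at the given values:
A. LHS = 9, RHS = -15 → fails here (LHS ≠ RHS)
B. LHS = 1/4, RHS = -3/4 → fails here (LHS ≠ RHS)
C. LHS = 65, RHS = 65 → holds here (LHS = RHS)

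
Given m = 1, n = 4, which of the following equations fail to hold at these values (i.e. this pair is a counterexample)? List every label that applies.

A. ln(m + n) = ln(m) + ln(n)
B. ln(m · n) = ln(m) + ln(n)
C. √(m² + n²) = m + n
A, C

Evaluating each claim at the given values:
A. LHS = ln(5) ≈ 1.609, RHS = ln(4) ≈ 1.386 → fails here (LHS ≠ RHS)
B. LHS = ln(4) ≈ 1.386, RHS = ln(4) ≈ 1.386 → holds here (LHS = RHS)
C. LHS = √(17) ≈ 4.123, RHS = 5 → fails here (LHS ≠ RHS)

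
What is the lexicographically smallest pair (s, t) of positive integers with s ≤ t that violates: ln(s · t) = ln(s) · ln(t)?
At (1, 1): both sides equal 0, so it holds there.

Substituting (1, 2) into the claim:
LHS = ln(1 · 2) = ln(2) ≈ 0.6931
RHS = ln(1) · ln(2) = 0

Since LHS ≠ RHS, this pair disproves the claim, and no lexicographically smaller pair (s ≤ t, positive integers) does.

For instance (4, 5) is also a counterexample (LHS = ln(20) ≈ 2.996, RHS = ln(4)·ln(5) ≈ 2.231), but it's lexicographically larger.

Answer: (s, t) = (1, 2)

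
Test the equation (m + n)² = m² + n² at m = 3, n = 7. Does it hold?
Fails

Substituting m = 3, n = 7:

LHS = (3 + 7)² = 100
RHS = 3² + 7² = 58

LHS ≠ RHS, so the equation does not hold at this point.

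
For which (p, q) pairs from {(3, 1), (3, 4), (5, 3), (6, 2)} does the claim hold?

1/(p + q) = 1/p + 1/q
Testing each pair:
(3, 1): LHS = 1/4, RHS = 4/3 → fails
(3, 4): LHS = 1/7, RHS = 7/12 → fails
(5, 3): LHS = 1/8, RHS = 8/15 → fails
(6, 2): LHS = 1/8, RHS = 2/3 → fails

No pair satisfies the claim.

Answer: None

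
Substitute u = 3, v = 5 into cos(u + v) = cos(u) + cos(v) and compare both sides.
LHS = cos(3 + 5) = cos(8) ≈ -0.1455
RHS = cos(3) + cos(5) ≈ -0.7063

LHS ≠ RHS (they differ by about 0.5608), so the equation does not hold here.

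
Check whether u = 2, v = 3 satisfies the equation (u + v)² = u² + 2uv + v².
Substituting u = 2, v = 3:

LHS = (2 + 3)² = 25
RHS = 2² + 2·2·3 + 3² = 25

LHS = RHS, so the equation holds at this point.

Answer: Holds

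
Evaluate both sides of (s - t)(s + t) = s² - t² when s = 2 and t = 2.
LHS = (2 - 2)(2 + 2) = 0
RHS = 2² - 2² = 0

LHS = RHS: the two sides agree.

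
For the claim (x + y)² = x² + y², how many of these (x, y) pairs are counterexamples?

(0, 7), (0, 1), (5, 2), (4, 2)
2

Testing each pair:
(0, 7): LHS = 49, RHS = 49 → satisfies claim
(0, 1): LHS = 1, RHS = 1 → satisfies claim
(5, 2): LHS = 49, RHS = 29 → counterexample
(4, 2): LHS = 36, RHS = 20 → counterexample

That makes 2 counterexamples.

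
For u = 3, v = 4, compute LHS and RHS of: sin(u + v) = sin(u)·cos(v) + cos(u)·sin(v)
LHS = sin(3 + 4) = sin(7) ≈ 0.657
RHS = sin(3)·cos(4) + cos(3)·sin(4) = sin(3)·cos(4) + sin(4)·cos(3) ≈ 0.657

LHS = RHS: the two sides agree.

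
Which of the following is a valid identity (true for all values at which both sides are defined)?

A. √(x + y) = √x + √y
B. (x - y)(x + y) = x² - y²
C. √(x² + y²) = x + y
B

A: fails at (5, 8) — LHS = √(13) ≈ 3.606, RHS = √(5) + 2·√(2) ≈ 5.064.
B: holds — e.g. at (5, 5), both sides equal 0.
C: fails at (3, 4) — LHS = 5, RHS = 7.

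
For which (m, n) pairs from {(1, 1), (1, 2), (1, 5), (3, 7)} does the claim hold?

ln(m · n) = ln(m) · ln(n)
(1, 1)

Testing each pair:
(1, 1): LHS = 0, RHS = 0 → holds
(1, 2): LHS = ln(2) ≈ 0.6931, RHS = 0 → fails
(1, 5): LHS = ln(5) ≈ 1.609, RHS = 0 → fails
(3, 7): LHS = ln(21) ≈ 3.045, RHS = ln(3)·ln(7) ≈ 2.138 → fails

1 of 4 pairs satisfies the claim.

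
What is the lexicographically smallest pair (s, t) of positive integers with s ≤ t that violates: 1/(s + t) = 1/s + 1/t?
Substituting (1, 1) into the claim:
LHS = 1/(1 + 1) = 1/2
RHS = 1/1 + 1/1 = 2

Since LHS ≠ RHS, this pair disproves the claim, and no lexicographically smaller pair (s ≤ t, positive integers) does.

For instance (3, 3) is also a counterexample (LHS = 1/6, RHS = 2/3), but it's lexicographically larger.

Answer: (s, t) = (1, 1)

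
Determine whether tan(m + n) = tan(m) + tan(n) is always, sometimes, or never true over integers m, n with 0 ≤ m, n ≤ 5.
It holds at (m, n) = (0, 0) (both sides equal 0), but fails at (m, n) = (2, 5) (LHS = tan(7) ≈ 0.8714, RHS = tan(5) + tan(2) ≈ -5.566).

Answer: Sometimes true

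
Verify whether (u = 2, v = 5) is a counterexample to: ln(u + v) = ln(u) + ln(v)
Substituting u = 2, v = 5:
LHS = ln(2 + 5) = ln(7) ≈ 1.946
RHS = ln(2) + ln(5) ≈ 2.303

Since LHS ≠ RHS, this pair disproves the claim.

Answer: Yes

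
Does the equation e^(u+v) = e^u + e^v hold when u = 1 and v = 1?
Substituting u = 1, v = 1:

LHS = e^(1+1) = e^2 ≈ 7.389
RHS = e^1 + e^1 = 2·e ≈ 5.437

LHS ≠ RHS, so the equation does not hold at this point.

Answer: Fails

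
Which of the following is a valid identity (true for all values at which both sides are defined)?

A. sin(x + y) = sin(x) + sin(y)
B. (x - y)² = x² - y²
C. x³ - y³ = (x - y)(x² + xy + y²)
C

A: fails at (1, 2) — LHS = sin(3) ≈ 0.1411, RHS = sin(1) + sin(2) ≈ 1.751.
B: fails at (4, 5) — LHS = 1, RHS = -9.
C: holds — e.g. at (2, 3), both sides equal -19.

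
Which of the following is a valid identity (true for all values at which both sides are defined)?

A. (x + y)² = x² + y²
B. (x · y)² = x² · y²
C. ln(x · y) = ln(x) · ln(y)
A: fails at (2, 4) — LHS = 36, RHS = 20.
B: holds — e.g. at (3, 4), both sides equal 144.
C: fails at (4, 4) — LHS = ln(16) ≈ 2.773, RHS = ln(4)² ≈ 1.922.

Answer: B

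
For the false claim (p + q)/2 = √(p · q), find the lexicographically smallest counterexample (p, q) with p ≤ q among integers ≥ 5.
(p, q) = (5, 6)

At (5, 5): both sides equal 5, so it holds there.

Substituting (5, 6) into the claim:
LHS = (5 + 6)/2 = 11/2
RHS = √(5 · 6) = √(30) ≈ 5.477

Since LHS ≠ RHS, this pair disproves the claim, and no lexicographically smaller pair (p ≤ q, integers ≥ 5) does.

For instance (6, 8) is also a counterexample (LHS = 7, RHS = 4·√(3) ≈ 6.928), but it's lexicographically larger.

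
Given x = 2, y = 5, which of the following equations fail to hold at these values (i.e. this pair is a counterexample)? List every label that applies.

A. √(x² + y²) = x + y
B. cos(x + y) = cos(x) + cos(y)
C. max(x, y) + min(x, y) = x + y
A, B

Evaluating each claim at the given values:
A. LHS = √(29) ≈ 5.385, RHS = 7 → fails here (LHS ≠ RHS)
B. LHS = cos(7) ≈ 0.7539, RHS = cos(2) + cos(5) ≈ -0.1325 → fails here (LHS ≠ RHS)
C. LHS = 7, RHS = 7 → holds here (LHS = RHS)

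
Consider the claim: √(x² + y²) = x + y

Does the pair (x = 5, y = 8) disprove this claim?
Yes

Substituting x = 5, y = 8:
LHS = √(5² + 8²) = √(89) ≈ 9.434
RHS = 5 + 8 = 13

Since LHS ≠ RHS, this pair disproves the claim.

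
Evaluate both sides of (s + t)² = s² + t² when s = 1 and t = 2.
LHS = (1 + 2)² = 9
RHS = 1² + 2² = 5

LHS ≠ RHS, so the equation does not hold here.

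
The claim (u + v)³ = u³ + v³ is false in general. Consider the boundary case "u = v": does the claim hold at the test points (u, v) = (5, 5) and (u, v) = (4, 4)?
At (5, 5): LHS = 1000 ≠ RHS = 250
At (4, 4): LHS = 512 ≠ RHS = 128

Answer: No, fails at both test points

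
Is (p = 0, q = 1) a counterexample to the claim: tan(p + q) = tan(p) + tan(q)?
No

Substituting p = 0, q = 1:
LHS = tan(0 + 1) = tan(1) ≈ 1.557
RHS = tan(0) + tan(1) = tan(1) ≈ 1.557

The sides agree, so this pair does not disprove the claim.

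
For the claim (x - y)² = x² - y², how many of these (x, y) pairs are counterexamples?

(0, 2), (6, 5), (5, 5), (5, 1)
Testing each pair:
(0, 2): LHS = 4, RHS = -4 → counterexample
(6, 5): LHS = 1, RHS = 11 → counterexample
(5, 5): LHS = 0, RHS = 0 → satisfies claim
(5, 1): LHS = 16, RHS = 24 → counterexample

That makes 3 counterexamples.

Answer: 3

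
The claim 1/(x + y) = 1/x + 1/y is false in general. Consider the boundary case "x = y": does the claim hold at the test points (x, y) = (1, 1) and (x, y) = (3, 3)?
No, fails at both test points

At (1, 1): LHS = 1/2 ≠ RHS = 2
At (3, 3): LHS = 1/6 ≠ RHS = 2/3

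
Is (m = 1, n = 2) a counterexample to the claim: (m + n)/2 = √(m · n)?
Substituting m = 1, n = 2:
LHS = (1 + 2)/2 = 3/2
RHS = √(1 · 2) = √(2) ≈ 1.414

Since LHS ≠ RHS, this pair disproves the claim.

Answer: Yes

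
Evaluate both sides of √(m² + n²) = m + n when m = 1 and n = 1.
LHS = √(1² + 1²) = √(2) ≈ 1.414
RHS = 1 + 1 = 2

LHS ≠ RHS (they differ by about 0.5858), so the equation does not hold here.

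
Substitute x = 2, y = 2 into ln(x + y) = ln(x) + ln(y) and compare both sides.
LHS = ln(2 + 2) = ln(4) ≈ 1.386
RHS = ln(2) + ln(2) = 2·ln(2) ≈ 1.386

LHS = RHS: the two sides agree.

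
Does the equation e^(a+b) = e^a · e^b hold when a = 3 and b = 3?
Substituting a = 3, b = 3:

LHS = e^(3+3) = e^6 ≈ 403.4
RHS = e^3 · e^3 = e^6 ≈ 403.4

LHS = RHS, so the equation holds at this point.

Answer: Holds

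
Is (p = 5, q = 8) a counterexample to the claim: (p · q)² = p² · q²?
Substituting p = 5, q = 8:
LHS = (5 · 8)² = 1600
RHS = 5² · 8² = 1600

The sides agree, so this pair does not disprove the claim.

Answer: No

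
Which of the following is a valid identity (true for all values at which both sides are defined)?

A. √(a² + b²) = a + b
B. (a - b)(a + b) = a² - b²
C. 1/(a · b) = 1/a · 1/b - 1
A: fails at (1, 5) — LHS = √(26) ≈ 5.099, RHS = 6.
B: holds — e.g. at (2, 3), both sides equal -5.
C: fails at (2, 2) — LHS = 1/4, RHS = -3/4.

Answer: B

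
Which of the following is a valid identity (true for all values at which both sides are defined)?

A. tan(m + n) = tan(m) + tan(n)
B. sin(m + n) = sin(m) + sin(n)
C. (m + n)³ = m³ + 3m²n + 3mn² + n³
C

A: fails at (3, 7) — LHS = tan(10) ≈ 0.6484, RHS = tan(3) + tan(7) ≈ 0.7289.
B: fails at (1, 3) — LHS = sin(4) ≈ -0.7568, RHS = sin(3) + sin(1) ≈ 0.9826.
C: holds — e.g. at (3, 5), both sides equal 512.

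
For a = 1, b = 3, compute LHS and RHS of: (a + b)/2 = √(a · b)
LHS = (1 + 3)/2 = 2
RHS = √(1 · 3) = √(3) ≈ 1.732

LHS ≠ RHS (they differ by about 0.2679), so the equation does not hold here.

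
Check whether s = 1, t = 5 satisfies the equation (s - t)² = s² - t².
Fails

Substituting s = 1, t = 5:

LHS = (1 - 5)² = 16
RHS = 1² - 5² = -24

LHS ≠ RHS, so the equation does not hold at this point.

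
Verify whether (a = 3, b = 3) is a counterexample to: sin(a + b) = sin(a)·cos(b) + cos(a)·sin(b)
No

Substituting a = 3, b = 3:
LHS = sin(3 + 3) = sin(6) ≈ -0.2794
RHS = sin(3)·cos(3) + cos(3)·sin(3) = 2·sin(3)·cos(3) ≈ -0.2794

The sides agree, so this pair does not disprove the claim.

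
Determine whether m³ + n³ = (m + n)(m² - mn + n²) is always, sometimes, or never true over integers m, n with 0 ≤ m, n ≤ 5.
Always true

The identity holds for every pair in the range. For instance at (m, n) = (3, 0): both sides equal 27.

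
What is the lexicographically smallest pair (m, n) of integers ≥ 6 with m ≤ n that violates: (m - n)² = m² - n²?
At (6, 6): both sides equal 0, so it holds there.

Substituting (6, 7) into the claim:
LHS = (6 - 7)² = 1
RHS = 6² - 7² = -13

Since LHS ≠ RHS, this pair disproves the claim, and no lexicographically smaller pair (m ≤ n, integers ≥ 6) does.

For instance (7, 13) is also a counterexample (LHS = 36, RHS = -120), but it's lexicographically larger.

Answer: (m, n) = (6, 7)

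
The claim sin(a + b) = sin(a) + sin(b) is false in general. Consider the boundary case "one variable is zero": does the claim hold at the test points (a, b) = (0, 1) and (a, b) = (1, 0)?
At (0, 1): LHS = sin(1) ≈ 0.8415, RHS = sin(1) ≈ 0.8415 → equal
At (1, 0): LHS = sin(1) ≈ 0.8415, RHS = sin(1) ≈ 0.8415 → equal

So the claim does hold at both of these boundary points, even though it is not an identity.

Answer: Yes, holds at both test points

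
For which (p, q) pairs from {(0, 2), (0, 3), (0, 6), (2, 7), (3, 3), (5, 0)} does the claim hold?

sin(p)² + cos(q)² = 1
(3, 3)

Testing each pair:
(0, 2): LHS = cos(2)² ≈ 0.1732, RHS = 1 → fails
(0, 3): LHS = cos(3)² ≈ 0.9801, RHS = 1 → fails
(0, 6): LHS = cos(6)² ≈ 0.9219, RHS = 1 → fails
(2, 7): LHS = cos(7)² + sin(2)² ≈ 1.395, RHS = 1 → fails
(3, 3): LHS = sin(3)² + cos(3)² = 1, RHS = 1 → holds
(5, 0): LHS = sin(5)² + 1 ≈ 1.92, RHS = 1 → fails

1 of 6 pairs satisfies the claim.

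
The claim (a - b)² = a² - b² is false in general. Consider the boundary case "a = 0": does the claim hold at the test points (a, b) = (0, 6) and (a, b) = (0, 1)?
At (0, 6): LHS = 36 ≠ RHS = -36
At (0, 1): LHS = 1 ≠ RHS = -1

Answer: No, fails at both test points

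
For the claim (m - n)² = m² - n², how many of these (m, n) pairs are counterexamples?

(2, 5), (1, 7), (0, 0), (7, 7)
Testing each pair:
(2, 5): LHS = 9, RHS = -21 → counterexample
(1, 7): LHS = 36, RHS = -48 → counterexample
(0, 0): LHS = 0, RHS = 0 → satisfies claim
(7, 7): LHS = 0, RHS = 0 → satisfies claim

That makes 2 counterexamples.

Answer: 2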